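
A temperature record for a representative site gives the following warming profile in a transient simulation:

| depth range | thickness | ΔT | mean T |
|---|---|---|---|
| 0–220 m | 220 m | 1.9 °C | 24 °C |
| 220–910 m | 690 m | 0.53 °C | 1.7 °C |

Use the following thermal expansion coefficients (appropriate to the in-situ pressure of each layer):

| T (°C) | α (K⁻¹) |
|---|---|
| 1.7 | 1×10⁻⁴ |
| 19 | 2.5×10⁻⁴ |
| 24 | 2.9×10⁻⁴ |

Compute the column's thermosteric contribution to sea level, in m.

Δh = 0.16 m

Layer 1 at 24 °C → α = 2.9×10⁻⁴ K⁻¹
Layer 2 at 1.7 °C → α = 1×10⁻⁴ K⁻¹
0–220 m: 1.9 × 2.9×10⁻⁴ × 220 = 0.12122 m
220–910 m: 1×10⁻⁴ × 690 × 0.53 = 0.03657 m
Δh = 0.12122 + 0.03657 = 0.15779 m ≈ 0.16 m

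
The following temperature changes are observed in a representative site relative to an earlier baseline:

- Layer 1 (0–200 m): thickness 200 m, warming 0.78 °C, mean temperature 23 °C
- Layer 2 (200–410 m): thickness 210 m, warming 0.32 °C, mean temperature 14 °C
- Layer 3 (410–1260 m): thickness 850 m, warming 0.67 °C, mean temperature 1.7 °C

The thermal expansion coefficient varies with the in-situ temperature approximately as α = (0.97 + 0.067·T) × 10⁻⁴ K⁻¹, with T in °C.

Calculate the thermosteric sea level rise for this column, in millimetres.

Δh ≈ 114 mm

Layer 1: α = (0.97 + 0.067×23)×10⁻⁴ = 2.511×10⁻⁴ K⁻¹
Layer 2: α = (0.97 + 0.067×14)×10⁻⁴ = 1.908×10⁻⁴ K⁻¹
Layer 3: α = (0.97 + 0.067×1.7)×10⁻⁴ = 1.0839×10⁻⁴ K⁻¹
Layer 1: 2.511×10⁻⁴ × 200 × 0.78 = 0.0391716 m
210 × 1.908×10⁻⁴ × 0.32 = 0.01282176 m
Layer 3: 850 × 0.67 × 1.0839×10⁻⁴ = 0.061728105 m
Δh = 0.0391716 + 0.01282176 + 0.061728105 = 0.113721465 m ≈ 114 mm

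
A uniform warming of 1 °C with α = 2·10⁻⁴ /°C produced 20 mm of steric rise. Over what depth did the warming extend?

H = Δh/(αΔT) = 0.02 / (2×10⁻⁴ × 1) = 100.0 m

100 m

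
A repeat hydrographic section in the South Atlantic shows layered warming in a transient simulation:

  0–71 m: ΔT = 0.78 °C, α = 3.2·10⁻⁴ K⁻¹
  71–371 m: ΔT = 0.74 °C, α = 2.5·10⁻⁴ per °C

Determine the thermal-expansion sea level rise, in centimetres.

7.32 cm of thermosteric rise

71 × 3.2×10⁻⁴ × 0.78 = 0.0177216 m
Layer 2: 300 × 2.5×10⁻⁴ × 0.74 = 0.05550 m
Δh = 0.0177216 + 0.05550 = 0.0732216 m ≈ 7.32 cm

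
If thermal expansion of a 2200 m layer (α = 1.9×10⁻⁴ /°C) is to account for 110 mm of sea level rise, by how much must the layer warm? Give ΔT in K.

ΔT = Δh/(αH) = 0.11 / (1.9×10⁻⁴ × 2200) ≈ 0.2632 K

ΔT ≈ 0.263 K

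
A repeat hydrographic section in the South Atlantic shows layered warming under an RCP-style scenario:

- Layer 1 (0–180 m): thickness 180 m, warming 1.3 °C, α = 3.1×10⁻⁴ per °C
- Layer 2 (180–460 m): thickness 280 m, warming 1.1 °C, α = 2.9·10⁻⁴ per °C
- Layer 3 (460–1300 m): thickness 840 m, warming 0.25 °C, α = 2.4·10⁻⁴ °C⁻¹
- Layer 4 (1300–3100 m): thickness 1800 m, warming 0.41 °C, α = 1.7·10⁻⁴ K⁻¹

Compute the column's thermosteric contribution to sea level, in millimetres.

about 338 mm

180 × 1.3 × 3.1×10⁻⁴ = 0.07254 m
Layer 2: 280 × 2.9×10⁻⁴ × 1.1 = 0.08932 m
Layer 3: 840 × 2.4×10⁻⁴ × 0.25 = 0.05040 m
Layer 4: 0.41 × 1.7×10⁻⁴ × 1800 = 0.12546 m
Δh = 0.07254 + 0.08932 + 0.05040 + 0.12546 = 0.33772 m ≈ 338 mm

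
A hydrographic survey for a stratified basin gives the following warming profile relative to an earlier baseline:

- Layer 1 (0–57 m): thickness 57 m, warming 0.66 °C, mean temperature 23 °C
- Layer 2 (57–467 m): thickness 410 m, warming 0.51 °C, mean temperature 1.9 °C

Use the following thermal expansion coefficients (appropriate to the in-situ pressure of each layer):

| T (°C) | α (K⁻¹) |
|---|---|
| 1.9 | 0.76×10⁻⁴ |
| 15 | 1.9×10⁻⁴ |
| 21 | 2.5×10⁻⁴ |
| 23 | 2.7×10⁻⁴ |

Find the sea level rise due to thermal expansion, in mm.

26.0 mm of thermosteric rise

Layer 1 at 23 °C → α = 2.7×10⁻⁴ K⁻¹
Layer 2 at 1.9 °C → α = 0.76×10⁻⁴ K⁻¹
2.7×10⁻⁴ × 0.66 × 57 = 0.0101574 m
0.51 × 0.76×10⁻⁴ × 410 = 0.0158916 m
Δh = 0.0101574 + 0.0158916 = 0.026049 m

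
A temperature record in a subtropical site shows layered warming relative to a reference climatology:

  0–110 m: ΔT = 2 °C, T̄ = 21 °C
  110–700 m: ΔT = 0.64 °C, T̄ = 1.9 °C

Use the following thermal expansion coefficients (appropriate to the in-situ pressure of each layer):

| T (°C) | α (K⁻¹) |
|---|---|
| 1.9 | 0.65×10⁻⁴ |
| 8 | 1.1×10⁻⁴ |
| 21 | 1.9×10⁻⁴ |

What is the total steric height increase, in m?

0.0663 m of thermosteric rise

Layer 1 at 21 °C → α = 1.9×10⁻⁴ K⁻¹
Layer 2 at 1.9 °C → α = 0.65×10⁻⁴ K⁻¹
2 × 110 × 1.9×10⁻⁴ = 0.04180 m
0.65×10⁻⁴ × 0.64 × 590 = 0.024544 m
Δh = 0.04180 + 0.024544 = 0.066344 m ≈ 0.0663 m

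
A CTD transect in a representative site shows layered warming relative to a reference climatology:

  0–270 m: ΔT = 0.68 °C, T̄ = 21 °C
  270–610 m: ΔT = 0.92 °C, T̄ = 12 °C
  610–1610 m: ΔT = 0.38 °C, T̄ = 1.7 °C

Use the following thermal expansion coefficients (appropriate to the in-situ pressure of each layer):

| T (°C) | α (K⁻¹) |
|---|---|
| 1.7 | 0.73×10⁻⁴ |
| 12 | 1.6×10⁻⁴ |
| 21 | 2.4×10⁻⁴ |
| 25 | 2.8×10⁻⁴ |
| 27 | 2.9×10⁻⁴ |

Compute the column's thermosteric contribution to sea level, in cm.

Layer 1 at 21 °C → α = 2.4×10⁻⁴ K⁻¹
Layer 2 at 12 °C → α = 1.6×10⁻⁴ K⁻¹
Layer 3 at 1.7 °C → α = 0.73×10⁻⁴ K⁻¹
Layer 1: 270 × 2.4×10⁻⁴ × 0.68 = 0.044064 m
0.92 × 340 × 1.6×10⁻⁴ = 0.050048 m
Layer 3: 0.73×10⁻⁴ × 0.38 × 1000 = 0.02774 m
Δh = 0.044064 + 0.050048 + 0.02774 = 0.121852 m ≈ 12 cm

about 12 cm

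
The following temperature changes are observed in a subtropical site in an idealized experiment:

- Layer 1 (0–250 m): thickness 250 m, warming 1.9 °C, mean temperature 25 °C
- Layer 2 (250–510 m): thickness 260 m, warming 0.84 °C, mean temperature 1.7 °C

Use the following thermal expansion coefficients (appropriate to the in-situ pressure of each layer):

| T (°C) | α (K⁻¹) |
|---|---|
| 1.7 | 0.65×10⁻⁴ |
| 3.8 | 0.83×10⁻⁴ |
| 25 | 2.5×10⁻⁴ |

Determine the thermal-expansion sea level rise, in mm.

about 133 mm

Layer 1 at 25 °C → α = 2.5×10⁻⁴ K⁻¹
Layer 2 at 1.7 °C → α = 0.65×10⁻⁴ K⁻¹
0–250 m: 1.9 × 250 × 2.5×10⁻⁴ = 0.11875 m
Layer 2: 0.84 × 260 × 0.65×10⁻⁴ = 0.014196 m
Δh = 0.11875 + 0.014196 = 0.132946 m ≈ 133 mm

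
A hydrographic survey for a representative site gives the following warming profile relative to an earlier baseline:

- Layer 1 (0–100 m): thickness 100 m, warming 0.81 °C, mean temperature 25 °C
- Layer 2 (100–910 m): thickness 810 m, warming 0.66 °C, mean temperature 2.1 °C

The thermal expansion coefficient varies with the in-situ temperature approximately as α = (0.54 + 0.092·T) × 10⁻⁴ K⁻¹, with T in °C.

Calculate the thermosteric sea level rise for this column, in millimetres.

62.2 mm

Layer 1: α = (0.54 + 0.092×25)×10⁻⁴ = 2.84×10⁻⁴ K⁻¹
Layer 2: α = (0.54 + 0.092×2.1)×10⁻⁴ = 0.7332×10⁻⁴ K⁻¹
Layer 1: 100 × 0.81 × 2.84×10⁻⁴ = 0.023004 m
100–910 m: 810 × 0.66 × 0.7332×10⁻⁴ = 0.039196872 m
Δh = 0.023004 + 0.039196872 = 0.062200872 m ≈ 62.2 mm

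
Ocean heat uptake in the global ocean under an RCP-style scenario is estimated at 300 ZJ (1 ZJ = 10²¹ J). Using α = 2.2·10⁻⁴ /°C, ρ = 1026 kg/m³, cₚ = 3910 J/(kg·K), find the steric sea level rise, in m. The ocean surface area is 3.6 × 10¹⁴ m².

Per unit area: Q = 300×10²¹ / (3.6×10¹⁴) ≈ 8.333×10⁸ J/m²
Δh = αQ/(ρcₚ) = 2.2×10⁻⁴ × 8.333×10⁸ / (1026 × 3910) ≈ 0.045698 m

Δh = 0.046 m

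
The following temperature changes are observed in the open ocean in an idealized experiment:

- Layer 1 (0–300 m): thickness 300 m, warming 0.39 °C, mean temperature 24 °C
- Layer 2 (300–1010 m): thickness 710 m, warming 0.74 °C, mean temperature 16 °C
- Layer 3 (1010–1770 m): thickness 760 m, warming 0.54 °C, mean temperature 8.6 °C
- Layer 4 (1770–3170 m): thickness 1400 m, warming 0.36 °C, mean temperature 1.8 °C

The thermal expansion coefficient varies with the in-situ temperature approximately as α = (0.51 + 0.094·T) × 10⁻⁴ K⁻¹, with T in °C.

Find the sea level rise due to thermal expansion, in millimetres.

Layer 1: α = (0.51 + 0.094×24)×10⁻⁴ = 2.766×10⁻⁴ K⁻¹
Layer 2: α = (0.51 + 0.094×16)×10⁻⁴ = 2.014×10⁻⁴ K⁻¹
Layer 3: α = (0.51 + 0.094×8.6)×10⁻⁴ = 1.3184×10⁻⁴ K⁻¹
Layer 4: α = (0.51 + 0.094×1.8)×10⁻⁴ = 0.6792×10⁻⁴ K⁻¹
300 × 0.39 × 2.766×10⁻⁴ = 0.0323622 m
Layer 2: 0.74 × 710 × 2.014×10⁻⁴ = 0.10581556 m
Layer 3: 1.3184×10⁻⁴ × 760 × 0.54 = 0.054107136 m
1770–3170 m: 1400 × 0.6792×10⁻⁴ × 0.36 = 0.03423168 m
Δh = 0.0323622 + 0.10581556 + 0.054107136 + 0.03423168 = 0.226516576 m

Δh = 227 mm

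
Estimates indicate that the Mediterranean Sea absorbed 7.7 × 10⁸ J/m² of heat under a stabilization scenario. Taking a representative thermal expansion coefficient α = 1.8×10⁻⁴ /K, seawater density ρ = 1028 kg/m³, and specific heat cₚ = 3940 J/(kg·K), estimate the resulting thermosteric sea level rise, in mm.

Δh = αQ/(ρcₚ) = 1.8×10⁻⁴ × 7.7×10⁸ / (1028 × 3940) ≈ 0.03422 m

Δh = 34.2 mm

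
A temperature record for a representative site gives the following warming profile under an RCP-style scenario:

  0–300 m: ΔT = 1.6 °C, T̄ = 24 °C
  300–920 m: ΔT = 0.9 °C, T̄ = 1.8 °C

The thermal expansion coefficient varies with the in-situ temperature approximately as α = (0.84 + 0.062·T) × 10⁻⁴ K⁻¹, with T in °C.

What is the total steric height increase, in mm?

Δh = 165 mm

Layer 1: α = (0.84 + 0.062×24)×10⁻⁴ = 2.328×10⁻⁴ K⁻¹
Layer 2: α = (0.84 + 0.062×1.8)×10⁻⁴ = 0.9516×10⁻⁴ K⁻¹
0–300 m: 2.328×10⁻⁴ × 1.6 × 300 = 0.111744 m
300–920 m: 0.9516×10⁻⁴ × 0.9 × 620 = 0.05309928 m
Δh = 0.111744 + 0.05309928 = 0.16484328 m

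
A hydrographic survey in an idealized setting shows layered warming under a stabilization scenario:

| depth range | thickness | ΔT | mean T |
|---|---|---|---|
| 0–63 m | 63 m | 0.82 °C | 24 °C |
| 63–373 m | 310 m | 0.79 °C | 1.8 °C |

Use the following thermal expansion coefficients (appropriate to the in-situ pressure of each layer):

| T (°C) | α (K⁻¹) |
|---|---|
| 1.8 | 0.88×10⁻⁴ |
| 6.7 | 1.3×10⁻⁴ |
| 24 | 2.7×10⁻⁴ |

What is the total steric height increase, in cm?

3.5 cm of thermosteric rise

Layer 1 at 24 °C → α = 2.7×10⁻⁴ K⁻¹
Layer 2 at 1.8 °C → α = 0.88×10⁻⁴ K⁻¹
0.82 × 63 × 2.7×10⁻⁴ = 0.0139482 m
Layer 2: 0.88×10⁻⁴ × 310 × 0.79 = 0.0215512 m
Δh = 0.0139482 + 0.0215512 = 0.0354994 m ≈ 3.5 cm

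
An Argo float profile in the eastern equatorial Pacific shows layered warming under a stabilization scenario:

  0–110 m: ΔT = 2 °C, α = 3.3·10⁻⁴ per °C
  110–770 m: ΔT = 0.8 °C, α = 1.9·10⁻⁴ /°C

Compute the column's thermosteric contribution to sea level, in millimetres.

0–110 m: 3.3×10⁻⁴ × 110 × 2 = 0.07260 m
110–770 m: 1.9×10⁻⁴ × 660 × 0.8 = 0.10032 m
Δh = 0.07260 + 0.10032 = 0.17292 m

Δh ≈ 173 mm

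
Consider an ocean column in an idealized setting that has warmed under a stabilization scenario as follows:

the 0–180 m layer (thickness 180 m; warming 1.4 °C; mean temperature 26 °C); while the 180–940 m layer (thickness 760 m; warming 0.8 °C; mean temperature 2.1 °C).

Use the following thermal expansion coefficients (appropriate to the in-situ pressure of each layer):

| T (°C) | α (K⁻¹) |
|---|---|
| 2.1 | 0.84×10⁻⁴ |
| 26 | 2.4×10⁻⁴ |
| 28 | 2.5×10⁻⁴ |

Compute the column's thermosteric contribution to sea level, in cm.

about 11.2 cm

Layer 1 at 26 °C → α = 2.4×10⁻⁴ K⁻¹
Layer 2 at 2.1 °C → α = 0.84×10⁻⁴ K⁻¹
0–180 m: 2.4×10⁻⁴ × 1.4 × 180 = 0.06048 m
Layer 2: 0.84×10⁻⁴ × 760 × 0.8 = 0.051072 m
Δh = 0.06048 + 0.051072 = 0.111552 m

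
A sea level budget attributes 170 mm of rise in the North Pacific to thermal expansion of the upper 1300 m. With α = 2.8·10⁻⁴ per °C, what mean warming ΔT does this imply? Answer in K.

ΔT = Δh/(αH) = 0.17 / (2.8×10⁻⁴ × 1300) ≈ 0.4670 K

about 0.47 K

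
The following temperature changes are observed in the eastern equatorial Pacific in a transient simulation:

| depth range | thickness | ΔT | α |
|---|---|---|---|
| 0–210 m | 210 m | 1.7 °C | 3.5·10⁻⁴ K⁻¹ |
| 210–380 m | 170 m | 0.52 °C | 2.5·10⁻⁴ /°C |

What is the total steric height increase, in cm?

about 14.7 cm

3.5×10⁻⁴ × 1.7 × 210 = 0.12495 m
210–380 m: 0.52 × 2.5×10⁻⁴ × 170 = 0.02210 m
Δh = 0.12495 + 0.02210 = 0.14705 m ≈ 14.7 cm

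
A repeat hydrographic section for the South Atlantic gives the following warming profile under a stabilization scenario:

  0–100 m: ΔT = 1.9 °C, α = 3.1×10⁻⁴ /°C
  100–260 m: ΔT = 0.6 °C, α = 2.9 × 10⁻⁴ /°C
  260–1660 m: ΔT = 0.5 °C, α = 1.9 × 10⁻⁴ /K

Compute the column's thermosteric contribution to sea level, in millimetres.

0–100 m: 100 × 1.9 × 3.1×10⁻⁴ = 0.05890 m
100–260 m: 2.9×10⁻⁴ × 0.6 × 160 = 0.02784 m
1400 × 0.5 × 1.9×10⁻⁴ = 0.13300 m
Δh = 0.05890 + 0.02784 + 0.13300 = 0.21974 m

Δh ≈ 220 mm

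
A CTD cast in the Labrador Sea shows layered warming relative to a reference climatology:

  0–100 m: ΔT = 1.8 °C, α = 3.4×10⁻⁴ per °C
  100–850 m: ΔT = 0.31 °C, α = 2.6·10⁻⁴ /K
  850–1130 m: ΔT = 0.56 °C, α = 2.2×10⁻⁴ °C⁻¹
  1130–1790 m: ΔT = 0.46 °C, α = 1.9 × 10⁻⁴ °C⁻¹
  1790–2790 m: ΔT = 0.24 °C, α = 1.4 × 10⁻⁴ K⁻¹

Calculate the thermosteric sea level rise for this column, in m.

Δh = 0.247 m

Layer 1: 3.4×10⁻⁴ × 1.8 × 100 = 0.06120 m
0.31 × 2.6×10⁻⁴ × 750 = 0.06045 m
850–1130 m: 280 × 0.56 × 2.2×10⁻⁴ = 0.034496 m
Layer 4: 0.46 × 1.9×10⁻⁴ × 660 = 0.057684 m
0.24 × 1000 × 1.4×10⁻⁴ = 0.03360 m
Δh = 0.06120 + 0.06045 + 0.034496 + 0.057684 + 0.03360 = 0.24743 m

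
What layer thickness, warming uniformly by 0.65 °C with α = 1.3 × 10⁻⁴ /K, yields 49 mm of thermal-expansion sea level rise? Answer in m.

H = Δh/(αΔT) = 0.049 / (1.3×10⁻⁴ × 0.65) ≈ 579.9 m

H ≈ 580 m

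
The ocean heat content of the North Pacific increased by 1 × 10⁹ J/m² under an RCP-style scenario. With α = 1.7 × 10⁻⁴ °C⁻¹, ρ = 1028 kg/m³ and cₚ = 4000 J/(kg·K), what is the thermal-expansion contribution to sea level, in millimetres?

Δh = αQ/(ρcₚ) = 1.7×10⁻⁴ × 1×10⁹ / (1028 × 4000) ≈ 0.041342 m

about 41 mm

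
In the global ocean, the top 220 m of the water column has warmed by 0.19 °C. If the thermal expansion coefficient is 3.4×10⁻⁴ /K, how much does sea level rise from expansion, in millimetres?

Δh = αΔT·H = 3.4×10⁻⁴ × 0.19 × 220 = 0.014212 m

14 mm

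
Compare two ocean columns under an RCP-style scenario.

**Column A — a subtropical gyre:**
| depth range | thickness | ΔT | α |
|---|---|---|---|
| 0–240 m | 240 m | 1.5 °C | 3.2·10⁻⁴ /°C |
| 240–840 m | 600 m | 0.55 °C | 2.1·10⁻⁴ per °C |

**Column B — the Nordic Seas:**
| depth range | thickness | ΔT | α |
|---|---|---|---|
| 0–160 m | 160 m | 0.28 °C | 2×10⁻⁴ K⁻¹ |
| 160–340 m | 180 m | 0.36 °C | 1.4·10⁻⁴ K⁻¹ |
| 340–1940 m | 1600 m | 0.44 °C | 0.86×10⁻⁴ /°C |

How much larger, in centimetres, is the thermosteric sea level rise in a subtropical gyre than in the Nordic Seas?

A Layer 1: 240 × 1.5 × 3.2×10⁻⁴ = 0.11520 m
A 240–840 m: 0.55 × 600 × 2.1×10⁻⁴ = 0.06930 m
A total: 0.18450 m
B 0–160 m: 2×10⁻⁴ × 160 × 0.28 = 0.00896 m
B 180 × 0.36 × 1.4×10⁻⁴ = 0.009072 m
B 1600 × 0.86×10⁻⁴ × 0.44 = 0.060544 m
B total: 0.078576 m
Difference: 0.18450 − 0.078576 = 0.105924 m

10.6 cm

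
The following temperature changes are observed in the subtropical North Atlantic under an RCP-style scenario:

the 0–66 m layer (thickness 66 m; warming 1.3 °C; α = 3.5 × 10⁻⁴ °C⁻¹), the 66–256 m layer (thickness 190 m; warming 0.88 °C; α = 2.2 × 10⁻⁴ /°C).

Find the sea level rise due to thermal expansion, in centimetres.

Δh = 6.7 cm

0–66 m: 3.5×10⁻⁴ × 1.3 × 66 = 0.03003 m
0.88 × 2.2×10⁻⁴ × 190 = 0.036784 m
Δh = 0.03003 + 0.036784 = 0.066814 m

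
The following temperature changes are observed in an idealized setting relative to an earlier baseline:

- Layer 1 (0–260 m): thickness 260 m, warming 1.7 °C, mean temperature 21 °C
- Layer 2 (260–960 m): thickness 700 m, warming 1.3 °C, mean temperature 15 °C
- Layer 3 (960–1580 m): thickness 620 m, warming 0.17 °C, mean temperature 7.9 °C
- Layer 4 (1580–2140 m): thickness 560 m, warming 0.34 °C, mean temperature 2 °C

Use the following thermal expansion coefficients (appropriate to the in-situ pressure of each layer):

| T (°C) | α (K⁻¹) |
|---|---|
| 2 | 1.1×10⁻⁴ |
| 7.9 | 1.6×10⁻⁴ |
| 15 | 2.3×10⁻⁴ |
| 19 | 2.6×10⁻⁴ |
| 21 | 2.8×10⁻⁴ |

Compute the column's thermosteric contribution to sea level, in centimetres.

about 37 cm

Layer 1 at 21 °C → α = 2.8×10⁻⁴ K⁻¹
Layer 2 at 15 °C → α = 2.3×10⁻⁴ K⁻¹
Layer 3 at 7.9 °C → α = 1.6×10⁻⁴ K⁻¹
Layer 4 at 2 °C → α = 1.1×10⁻⁴ K⁻¹
Layer 1: 260 × 2.8×10⁻⁴ × 1.7 = 0.12376 m
2.3×10⁻⁴ × 1.3 × 700 = 0.20930 m
1.6×10⁻⁴ × 620 × 0.17 = 0.016864 m
Layer 4: 0.34 × 1.1×10⁻⁴ × 560 = 0.020944 m
Δh = 0.12376 + 0.20930 + 0.016864 + 0.020944 = 0.370868 m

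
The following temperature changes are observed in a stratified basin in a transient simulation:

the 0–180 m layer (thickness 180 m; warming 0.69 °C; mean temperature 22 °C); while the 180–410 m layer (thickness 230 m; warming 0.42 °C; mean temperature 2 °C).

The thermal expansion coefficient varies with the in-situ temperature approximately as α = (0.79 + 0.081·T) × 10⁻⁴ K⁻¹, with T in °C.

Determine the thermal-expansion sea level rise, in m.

Layer 1: α = (0.79 + 0.081×22)×10⁻⁴ = 2.572×10⁻⁴ K⁻¹
Layer 2: α = (0.79 + 0.081×2)×10⁻⁴ = 0.952×10⁻⁴ K⁻¹
2.572×10⁻⁴ × 180 × 0.69 = 0.03194424 m
180–410 m: 0.952×10⁻⁴ × 230 × 0.42 = 0.00919632 m
Δh = 0.03194424 + 0.00919632 = 0.04114056 m

Δh ≈ 0.0411 m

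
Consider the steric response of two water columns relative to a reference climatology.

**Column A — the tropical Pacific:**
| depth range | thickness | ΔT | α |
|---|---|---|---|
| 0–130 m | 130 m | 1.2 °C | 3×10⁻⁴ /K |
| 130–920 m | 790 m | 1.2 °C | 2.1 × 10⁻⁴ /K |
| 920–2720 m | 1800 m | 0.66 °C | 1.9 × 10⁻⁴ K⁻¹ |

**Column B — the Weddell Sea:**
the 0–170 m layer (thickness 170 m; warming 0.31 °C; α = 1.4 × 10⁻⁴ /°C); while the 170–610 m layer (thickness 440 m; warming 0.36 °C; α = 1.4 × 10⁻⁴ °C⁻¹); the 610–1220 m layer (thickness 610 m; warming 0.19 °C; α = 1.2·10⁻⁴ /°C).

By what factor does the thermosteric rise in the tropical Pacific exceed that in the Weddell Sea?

A 0–130 m: 1.2 × 3×10⁻⁴ × 130 = 0.04680 m
A Layer 2: 2.1×10⁻⁴ × 1.2 × 790 = 0.19908 m
A 920–2720 m: 1.9×10⁻⁴ × 0.66 × 1800 = 0.22572 m
A total: 0.47160 m
B Layer 1: 170 × 1.4×10⁻⁴ × 0.31 = 0.007378 m
B 1.4×10⁻⁴ × 440 × 0.36 = 0.022176 m
B 610 × 0.19 × 1.2×10⁻⁴ = 0.013908 m
B total: 0.043462 m
Ratio: 0.47160 / 0.043462 ≈ 10.85

a factor of 11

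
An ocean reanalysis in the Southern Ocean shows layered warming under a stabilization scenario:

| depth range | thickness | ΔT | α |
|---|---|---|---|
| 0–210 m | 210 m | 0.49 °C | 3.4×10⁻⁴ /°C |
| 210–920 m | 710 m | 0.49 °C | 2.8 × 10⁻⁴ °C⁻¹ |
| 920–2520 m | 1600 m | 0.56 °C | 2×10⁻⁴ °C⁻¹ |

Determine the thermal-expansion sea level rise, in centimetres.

31 cm of thermosteric rise

3.4×10⁻⁴ × 0.49 × 210 = 0.034986 m
Layer 2: 0.49 × 2.8×10⁻⁴ × 710 = 0.097412 m
1600 × 0.56 × 2×10⁻⁴ = 0.17920 m
Δh = 0.034986 + 0.097412 + 0.17920 = 0.311598 m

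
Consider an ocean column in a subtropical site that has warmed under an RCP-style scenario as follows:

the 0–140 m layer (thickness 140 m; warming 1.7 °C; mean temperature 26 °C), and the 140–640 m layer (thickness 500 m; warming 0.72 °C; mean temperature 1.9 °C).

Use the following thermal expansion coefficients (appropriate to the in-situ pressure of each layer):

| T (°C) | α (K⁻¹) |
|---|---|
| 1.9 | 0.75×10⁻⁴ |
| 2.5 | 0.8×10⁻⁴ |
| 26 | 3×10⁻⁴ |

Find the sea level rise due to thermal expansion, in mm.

98.4 mm of thermosteric rise

Layer 1 at 26 °C → α = 3×10⁻⁴ K⁻¹
Layer 2 at 1.9 °C → α = 0.75×10⁻⁴ K⁻¹
0–140 m: 3×10⁻⁴ × 1.7 × 140 = 0.07140 m
140–640 m: 500 × 0.75×10⁻⁴ × 0.72 = 0.02700 m
Δh = 0.07140 + 0.02700 = 0.09840 m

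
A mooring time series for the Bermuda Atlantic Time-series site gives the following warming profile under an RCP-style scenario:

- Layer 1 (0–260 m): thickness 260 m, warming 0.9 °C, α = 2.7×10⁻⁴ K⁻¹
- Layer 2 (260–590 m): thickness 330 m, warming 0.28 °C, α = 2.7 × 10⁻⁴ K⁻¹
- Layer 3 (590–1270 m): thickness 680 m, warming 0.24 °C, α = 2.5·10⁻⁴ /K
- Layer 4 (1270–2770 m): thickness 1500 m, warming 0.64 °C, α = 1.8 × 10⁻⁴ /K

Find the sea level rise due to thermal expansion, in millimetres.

Δh ≈ 300 mm

2.7×10⁻⁴ × 260 × 0.9 = 0.06318 m
260–590 m: 0.28 × 2.7×10⁻⁴ × 330 = 0.024948 m
680 × 0.24 × 2.5×10⁻⁴ = 0.04080 m
1270–2770 m: 1.8×10⁻⁴ × 1500 × 0.64 = 0.17280 m
Δh = 0.06318 + 0.024948 + 0.04080 + 0.17280 = 0.301728 m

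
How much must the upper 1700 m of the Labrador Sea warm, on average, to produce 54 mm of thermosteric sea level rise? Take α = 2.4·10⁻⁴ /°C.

0.13 °C

ΔT = Δh/(αH) = 0.054 / (2.4×10⁻⁴ × 1700) ≈ 0.1324 °C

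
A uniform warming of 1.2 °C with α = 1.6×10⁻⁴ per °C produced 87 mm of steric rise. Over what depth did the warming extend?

H ≈ 450 m

H = Δh/(αΔT) = 0.087 / (1.6×10⁻⁴ × 1.2) ≈ 453.1 m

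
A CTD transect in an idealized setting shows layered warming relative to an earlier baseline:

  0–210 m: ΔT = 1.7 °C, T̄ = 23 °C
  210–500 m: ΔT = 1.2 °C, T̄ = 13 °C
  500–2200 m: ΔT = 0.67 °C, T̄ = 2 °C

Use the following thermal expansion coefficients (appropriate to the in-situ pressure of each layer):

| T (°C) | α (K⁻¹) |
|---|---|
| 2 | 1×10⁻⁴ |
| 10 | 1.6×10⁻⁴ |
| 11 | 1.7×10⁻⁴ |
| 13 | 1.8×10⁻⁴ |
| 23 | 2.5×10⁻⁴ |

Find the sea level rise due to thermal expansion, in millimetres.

Layer 1 at 23 °C → α = 2.5×10⁻⁴ K⁻¹
Layer 2 at 13 °C → α = 1.8×10⁻⁴ K⁻¹
Layer 3 at 2 °C → α = 1×10⁻⁴ K⁻¹
0–210 m: 1.7 × 2.5×10⁻⁴ × 210 = 0.08925 m
Layer 2: 1.8×10⁻⁴ × 1.2 × 290 = 0.06264 m
Layer 3: 1700 × 0.67 × 1×10⁻⁴ = 0.11390 m
Δh = 0.08925 + 0.06264 + 0.11390 = 0.26579 m

about 270 mm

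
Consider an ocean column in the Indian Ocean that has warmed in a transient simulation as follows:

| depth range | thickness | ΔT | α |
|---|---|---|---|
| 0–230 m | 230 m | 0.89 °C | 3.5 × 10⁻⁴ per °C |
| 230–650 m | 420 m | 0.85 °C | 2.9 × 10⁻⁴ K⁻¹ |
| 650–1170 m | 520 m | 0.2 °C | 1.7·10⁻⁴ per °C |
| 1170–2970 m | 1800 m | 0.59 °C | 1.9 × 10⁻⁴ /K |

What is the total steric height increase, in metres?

about 0.39 m

0–230 m: 3.5×10⁻⁴ × 230 × 0.89 = 0.071645 m
230–650 m: 0.85 × 420 × 2.9×10⁻⁴ = 0.10353 m
Layer 3: 520 × 1.7×10⁻⁴ × 0.2 = 0.01768 m
Layer 4: 0.59 × 1800 × 1.9×10⁻⁴ = 0.20178 m
Δh = 0.071645 + 0.10353 + 0.01768 + 0.20178 = 0.394635 m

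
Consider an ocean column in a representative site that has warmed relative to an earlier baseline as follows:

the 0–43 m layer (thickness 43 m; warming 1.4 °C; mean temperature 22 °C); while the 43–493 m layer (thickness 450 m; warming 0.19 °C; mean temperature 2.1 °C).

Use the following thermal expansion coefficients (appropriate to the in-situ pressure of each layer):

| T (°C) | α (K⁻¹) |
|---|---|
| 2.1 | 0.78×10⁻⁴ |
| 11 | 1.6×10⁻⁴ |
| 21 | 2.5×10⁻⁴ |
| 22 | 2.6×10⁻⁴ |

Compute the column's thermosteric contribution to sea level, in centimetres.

Layer 1 at 22 °C → α = 2.6×10⁻⁴ K⁻¹
Layer 2 at 2.1 °C → α = 0.78×10⁻⁴ K⁻¹
Layer 1: 1.4 × 2.6×10⁻⁴ × 43 = 0.015652 m
43–493 m: 0.78×10⁻⁴ × 0.19 × 450 = 0.006669 m
Δh = 0.015652 + 0.006669 = 0.022321 m ≈ 2.23 cm

about 2.23 cm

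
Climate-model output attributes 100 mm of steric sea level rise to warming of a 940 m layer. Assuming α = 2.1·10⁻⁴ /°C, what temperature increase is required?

ΔT = Δh/(αH) = 0.1 / (2.1×10⁻⁴ × 940) ≈ 0.5066 K

ΔT ≈ 0.507 K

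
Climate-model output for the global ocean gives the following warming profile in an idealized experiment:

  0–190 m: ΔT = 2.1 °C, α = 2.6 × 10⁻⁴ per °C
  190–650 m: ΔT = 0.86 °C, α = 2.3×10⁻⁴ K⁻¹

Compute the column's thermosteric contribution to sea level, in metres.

0–190 m: 190 × 2.1 × 2.6×10⁻⁴ = 0.10374 m
460 × 0.86 × 2.3×10⁻⁴ = 0.090988 m
Δh = 0.10374 + 0.090988 = 0.194728 m

Δh ≈ 0.19 m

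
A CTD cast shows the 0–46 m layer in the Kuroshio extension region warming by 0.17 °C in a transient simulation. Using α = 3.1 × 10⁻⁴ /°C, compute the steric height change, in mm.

Δh = αΔT·H = 3.1×10⁻⁴ × 0.17 × 46 = 0.0024242 m

2.42 mm of thermosteric rise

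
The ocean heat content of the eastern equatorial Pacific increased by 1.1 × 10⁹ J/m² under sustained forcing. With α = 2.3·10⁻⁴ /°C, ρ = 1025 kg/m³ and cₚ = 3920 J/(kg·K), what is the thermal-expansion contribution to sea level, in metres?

0.063 m of thermosteric rise

Δh = αQ/(ρcₚ) = 2.3×10⁻⁴ × 1.1×10⁹ / (1025 × 3920) ≈ 0.062967 m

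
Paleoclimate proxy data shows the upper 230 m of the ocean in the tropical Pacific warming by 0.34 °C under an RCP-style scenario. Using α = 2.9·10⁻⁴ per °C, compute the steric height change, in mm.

about 22.7 mm

Δh = αΔT·H = 2.9×10⁻⁴ × 0.34 × 230 = 0.022678 m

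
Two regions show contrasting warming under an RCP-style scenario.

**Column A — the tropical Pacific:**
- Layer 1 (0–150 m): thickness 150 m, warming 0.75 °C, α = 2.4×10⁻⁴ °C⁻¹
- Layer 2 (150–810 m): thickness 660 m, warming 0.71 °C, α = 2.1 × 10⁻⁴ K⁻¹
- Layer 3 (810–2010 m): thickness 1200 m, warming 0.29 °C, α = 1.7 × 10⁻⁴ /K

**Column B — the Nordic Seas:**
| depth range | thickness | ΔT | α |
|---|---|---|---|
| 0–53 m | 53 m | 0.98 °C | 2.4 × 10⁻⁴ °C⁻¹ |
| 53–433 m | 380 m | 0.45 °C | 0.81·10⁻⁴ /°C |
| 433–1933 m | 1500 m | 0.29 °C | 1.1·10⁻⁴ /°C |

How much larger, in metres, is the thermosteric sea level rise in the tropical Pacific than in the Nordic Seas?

0.11 m

A 0–150 m: 2.4×10⁻⁴ × 150 × 0.75 = 0.02700 m
A 150–810 m: 2.1×10⁻⁴ × 0.71 × 660 = 0.098406 m
A Layer 3: 0.29 × 1.7×10⁻⁴ × 1200 = 0.05916 m
A total: 0.184566 m
B 0.98 × 53 × 2.4×10⁻⁴ = 0.0124656 m
B Layer 2: 0.81×10⁻⁴ × 380 × 0.45 = 0.013851 m
B Layer 3: 0.29 × 1.1×10⁻⁴ × 1500 = 0.04785 m
B total: 0.0741666 m
Difference: 0.184566 − 0.0741666 = 0.1103994 m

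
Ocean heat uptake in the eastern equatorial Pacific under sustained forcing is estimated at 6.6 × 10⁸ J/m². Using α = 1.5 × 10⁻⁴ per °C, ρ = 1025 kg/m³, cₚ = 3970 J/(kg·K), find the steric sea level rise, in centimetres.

2.43 cm of thermosteric rise

Δh = αQ/(ρcₚ) = 1.5×10⁻⁴ × 6.6×10⁸ / (1025 × 3970) ≈ 0.024329 m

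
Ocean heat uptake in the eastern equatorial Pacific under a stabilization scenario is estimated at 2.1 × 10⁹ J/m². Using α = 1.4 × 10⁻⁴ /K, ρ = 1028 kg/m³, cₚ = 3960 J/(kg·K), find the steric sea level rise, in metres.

Δh = αQ/(ρcₚ) = 1.4×10⁻⁴ × 2.1×10⁹ / (1028 × 3960) ≈ 0.07222 m

about 0.0722 m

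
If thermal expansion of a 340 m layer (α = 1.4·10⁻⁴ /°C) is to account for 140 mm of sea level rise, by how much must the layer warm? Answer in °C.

about 2.94 °C

ΔT = Δh/(αH) = 0.14 / (1.4×10⁻⁴ × 340) ≈ 2.941 °C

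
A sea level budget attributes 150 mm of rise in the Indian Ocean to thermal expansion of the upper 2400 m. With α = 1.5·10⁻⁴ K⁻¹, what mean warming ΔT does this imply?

ΔT = Δh/(αH) = 0.15 / (1.5×10⁻⁴ × 2400) ≈ 0.4167 K

ΔT ≈ 0.417 K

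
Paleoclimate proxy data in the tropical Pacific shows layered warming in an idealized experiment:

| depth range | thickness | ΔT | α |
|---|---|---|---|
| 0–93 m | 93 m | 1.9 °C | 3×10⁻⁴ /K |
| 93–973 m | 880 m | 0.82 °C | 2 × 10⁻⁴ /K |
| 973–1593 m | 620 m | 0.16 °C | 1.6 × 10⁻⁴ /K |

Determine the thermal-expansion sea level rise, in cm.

0–93 m: 93 × 1.9 × 3×10⁻⁴ = 0.05301 m
Layer 2: 0.82 × 880 × 2×10⁻⁴ = 0.14432 m
973–1593 m: 620 × 1.6×10⁻⁴ × 0.16 = 0.015872 m
Δh = 0.05301 + 0.14432 + 0.015872 = 0.213202 m ≈ 21 cm

21 cm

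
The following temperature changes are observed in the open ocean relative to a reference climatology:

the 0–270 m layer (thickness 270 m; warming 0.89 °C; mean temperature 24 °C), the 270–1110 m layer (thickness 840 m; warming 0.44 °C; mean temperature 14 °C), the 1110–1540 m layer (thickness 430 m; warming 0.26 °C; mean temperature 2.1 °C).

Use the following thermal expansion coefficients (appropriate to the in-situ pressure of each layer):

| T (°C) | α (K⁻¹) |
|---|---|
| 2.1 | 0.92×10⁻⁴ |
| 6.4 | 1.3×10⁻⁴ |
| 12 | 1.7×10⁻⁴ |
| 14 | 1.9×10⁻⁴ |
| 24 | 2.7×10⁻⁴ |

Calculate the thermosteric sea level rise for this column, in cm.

Layer 1 at 24 °C → α = 2.7×10⁻⁴ K⁻¹
Layer 2 at 14 °C → α = 1.9×10⁻⁴ K⁻¹
Layer 3 at 2.1 °C → α = 0.92×10⁻⁴ K⁻¹
Layer 1: 0.89 × 2.7×10⁻⁴ × 270 = 0.064881 m
270–1110 m: 1.9×10⁻⁴ × 840 × 0.44 = 0.070224 m
430 × 0.26 × 0.92×10⁻⁴ = 0.0102856 m
Δh = 0.064881 + 0.070224 + 0.0102856 = 0.1453906 m ≈ 14.5 cm

Δh ≈ 14.5 cm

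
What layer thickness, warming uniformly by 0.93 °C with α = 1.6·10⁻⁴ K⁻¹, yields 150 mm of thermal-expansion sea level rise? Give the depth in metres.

H = Δh/(αΔT) = 0.15 / (1.6×10⁻⁴ × 0.93) ≈ 1008 m

1010 m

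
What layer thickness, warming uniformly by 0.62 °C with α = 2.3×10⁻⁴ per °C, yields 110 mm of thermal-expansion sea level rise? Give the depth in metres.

about 770 m

H = Δh/(αΔT) = 0.11 / (2.3×10⁻⁴ × 0.62) ≈ 771.4 m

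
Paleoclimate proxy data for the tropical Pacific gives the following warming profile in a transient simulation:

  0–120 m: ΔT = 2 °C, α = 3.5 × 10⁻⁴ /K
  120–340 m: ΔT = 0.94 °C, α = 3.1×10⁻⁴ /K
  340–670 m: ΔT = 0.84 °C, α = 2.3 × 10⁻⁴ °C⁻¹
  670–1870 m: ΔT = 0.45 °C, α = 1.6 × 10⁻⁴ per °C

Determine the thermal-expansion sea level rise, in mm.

0–120 m: 120 × 2 × 3.5×10⁻⁴ = 0.08400 m
220 × 0.94 × 3.1×10⁻⁴ = 0.064108 m
330 × 0.84 × 2.3×10⁻⁴ = 0.063756 m
Layer 4: 1.6×10⁻⁴ × 0.45 × 1200 = 0.08640 m
Δh = 0.08400 + 0.064108 + 0.063756 + 0.08640 = 0.298264 m

298 mm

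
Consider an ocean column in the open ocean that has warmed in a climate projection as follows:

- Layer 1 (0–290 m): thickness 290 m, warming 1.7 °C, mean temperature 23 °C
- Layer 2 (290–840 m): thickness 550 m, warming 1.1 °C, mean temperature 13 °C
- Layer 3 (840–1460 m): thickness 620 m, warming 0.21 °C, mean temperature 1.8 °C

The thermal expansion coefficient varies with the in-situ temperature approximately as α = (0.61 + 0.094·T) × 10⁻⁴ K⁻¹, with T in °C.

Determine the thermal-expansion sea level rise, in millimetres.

Layer 1: α = (0.61 + 0.094×23)×10⁻⁴ = 2.772×10⁻⁴ K⁻¹
Layer 2: α = (0.61 + 0.094×13)×10⁻⁴ = 1.832×10⁻⁴ K⁻¹
Layer 3: α = (0.61 + 0.094×1.8)×10⁻⁴ = 0.7792×10⁻⁴ K⁻¹
1.7 × 2.772×10⁻⁴ × 290 = 0.1366596 m
290–840 m: 550 × 1.832×10⁻⁴ × 1.1 = 0.110836 m
0.21 × 0.7792×10⁻⁴ × 620 = 0.010145184 m
Δh = 0.1366596 + 0.110836 + 0.010145184 = 0.257640784 m

Δh = 258 mm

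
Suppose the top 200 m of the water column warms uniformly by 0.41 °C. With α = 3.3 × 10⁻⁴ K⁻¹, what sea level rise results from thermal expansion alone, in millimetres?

27.1 mm

Δh = αΔT·H = 3.3×10⁻⁴ × 0.41 × 200 = 0.02706 m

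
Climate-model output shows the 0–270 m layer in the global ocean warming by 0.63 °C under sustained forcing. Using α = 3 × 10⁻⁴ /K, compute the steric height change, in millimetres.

51.0 mm of thermosteric rise

Δh = αΔT·H = 3×10⁻⁴ × 0.63 × 270 = 0.05103 m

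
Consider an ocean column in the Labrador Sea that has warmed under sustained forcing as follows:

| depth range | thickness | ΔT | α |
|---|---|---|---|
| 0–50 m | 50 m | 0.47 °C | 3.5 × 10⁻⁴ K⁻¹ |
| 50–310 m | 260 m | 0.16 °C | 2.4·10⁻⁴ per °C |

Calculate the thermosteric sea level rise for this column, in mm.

18.2 mm of thermosteric rise

Layer 1: 0.47 × 3.5×10⁻⁴ × 50 = 0.008225 m
0.16 × 260 × 2.4×10⁻⁴ = 0.009984 m
Δh = 0.008225 + 0.009984 = 0.018209 m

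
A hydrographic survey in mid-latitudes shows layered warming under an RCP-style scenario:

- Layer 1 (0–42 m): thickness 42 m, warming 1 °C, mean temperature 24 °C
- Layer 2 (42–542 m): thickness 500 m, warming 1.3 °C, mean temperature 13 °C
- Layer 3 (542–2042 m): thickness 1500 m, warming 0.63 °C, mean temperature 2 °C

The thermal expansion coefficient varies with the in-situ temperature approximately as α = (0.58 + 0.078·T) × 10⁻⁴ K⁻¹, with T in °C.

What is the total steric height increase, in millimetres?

Layer 1: α = (0.58 + 0.078×24)×10⁻⁴ = 2.452×10⁻⁴ K⁻¹
Layer 2: α = (0.58 + 0.078×13)×10⁻⁴ = 1.594×10⁻⁴ K⁻¹
Layer 3: α = (0.58 + 0.078×2)×10⁻⁴ = 0.736×10⁻⁴ K⁻¹
Layer 1: 42 × 1 × 2.452×10⁻⁴ = 0.0102984 m
42–542 m: 500 × 1.3 × 1.594×10⁻⁴ = 0.10361 m
542–2042 m: 1500 × 0.63 × 0.736×10⁻⁴ = 0.069552 m
Δh = 0.0102984 + 0.10361 + 0.069552 = 0.1834604 m ≈ 180 mm

about 180 mm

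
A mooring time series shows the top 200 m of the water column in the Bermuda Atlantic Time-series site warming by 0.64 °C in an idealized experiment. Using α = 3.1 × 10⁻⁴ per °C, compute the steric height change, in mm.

Δh = 39.7 mm

Δh = αΔT·H = 3.1×10⁻⁴ × 0.64 × 200 = 0.03968 m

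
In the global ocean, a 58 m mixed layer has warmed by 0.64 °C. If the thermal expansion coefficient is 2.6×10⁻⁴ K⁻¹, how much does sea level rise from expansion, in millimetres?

about 9.65 mm

Δh = αΔT·H = 2.6×10⁻⁴ × 0.64 × 58 = 0.0096512 m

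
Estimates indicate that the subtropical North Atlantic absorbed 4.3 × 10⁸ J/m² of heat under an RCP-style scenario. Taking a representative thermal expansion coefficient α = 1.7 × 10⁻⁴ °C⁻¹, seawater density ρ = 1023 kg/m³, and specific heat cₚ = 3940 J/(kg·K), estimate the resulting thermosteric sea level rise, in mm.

Δh = αQ/(ρcₚ) = 1.7×10⁻⁴ × 4.3×10⁸ / (1023 × 3940) ≈ 0.018136 m

18 mm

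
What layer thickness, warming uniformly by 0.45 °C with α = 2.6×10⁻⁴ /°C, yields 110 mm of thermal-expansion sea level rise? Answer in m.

940 m

H = Δh/(αΔT) = 0.11 / (2.6×10⁻⁴ × 0.45) ≈ 940.2 m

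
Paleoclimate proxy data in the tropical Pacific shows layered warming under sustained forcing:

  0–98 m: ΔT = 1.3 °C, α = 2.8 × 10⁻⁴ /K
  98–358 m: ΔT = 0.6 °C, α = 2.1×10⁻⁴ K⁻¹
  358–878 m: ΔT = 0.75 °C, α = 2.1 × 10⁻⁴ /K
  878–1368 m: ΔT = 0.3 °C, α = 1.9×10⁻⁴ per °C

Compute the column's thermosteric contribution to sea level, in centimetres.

17.8 cm of thermosteric rise

0–98 m: 98 × 1.3 × 2.8×10⁻⁴ = 0.035672 m
Layer 2: 0.6 × 260 × 2.1×10⁻⁴ = 0.03276 m
358–878 m: 520 × 0.75 × 2.1×10⁻⁴ = 0.08190 m
878–1368 m: 1.9×10⁻⁴ × 490 × 0.3 = 0.02793 m
Δh = 0.035672 + 0.03276 + 0.08190 + 0.02793 = 0.178262 m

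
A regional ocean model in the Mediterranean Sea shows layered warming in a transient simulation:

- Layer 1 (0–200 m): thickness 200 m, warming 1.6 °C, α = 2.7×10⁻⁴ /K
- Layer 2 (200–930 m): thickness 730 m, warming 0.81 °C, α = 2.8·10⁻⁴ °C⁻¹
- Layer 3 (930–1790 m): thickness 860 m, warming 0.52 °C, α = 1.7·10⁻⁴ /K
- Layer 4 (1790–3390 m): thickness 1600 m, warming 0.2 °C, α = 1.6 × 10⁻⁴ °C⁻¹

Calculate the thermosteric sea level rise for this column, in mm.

0–200 m: 1.6 × 2.7×10⁻⁴ × 200 = 0.08640 m
200–930 m: 2.8×10⁻⁴ × 730 × 0.81 = 0.165564 m
930–1790 m: 0.52 × 860 × 1.7×10⁻⁴ = 0.076024 m
1790–3390 m: 1600 × 1.6×10⁻⁴ × 0.2 = 0.05120 m
Δh = 0.08640 + 0.165564 + 0.076024 + 0.05120 = 0.379188 m

Δh = 380 mm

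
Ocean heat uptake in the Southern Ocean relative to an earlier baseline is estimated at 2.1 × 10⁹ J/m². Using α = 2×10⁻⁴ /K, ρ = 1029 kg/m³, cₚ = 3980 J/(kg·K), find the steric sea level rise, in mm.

Δh = 103 mm

Δh = αQ/(ρcₚ) = 2×10⁻⁴ × 2.1×10⁹ / (1029 × 3980) ≈ 0.10255 m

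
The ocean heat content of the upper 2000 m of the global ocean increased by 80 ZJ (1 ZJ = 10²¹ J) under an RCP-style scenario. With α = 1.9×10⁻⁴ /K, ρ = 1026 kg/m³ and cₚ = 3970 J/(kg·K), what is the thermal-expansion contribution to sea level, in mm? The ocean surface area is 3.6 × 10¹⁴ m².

Δh = 10.4 mm

Per unit area: Q = 80×10²¹ / (3.6×10¹⁴) ≈ 2.222×10⁸ J/m²
Δh = αQ/(ρcₚ) = 1.9×10⁻⁴ × 2.222×10⁸ / (1026 × 3970) ≈ 0.010365 m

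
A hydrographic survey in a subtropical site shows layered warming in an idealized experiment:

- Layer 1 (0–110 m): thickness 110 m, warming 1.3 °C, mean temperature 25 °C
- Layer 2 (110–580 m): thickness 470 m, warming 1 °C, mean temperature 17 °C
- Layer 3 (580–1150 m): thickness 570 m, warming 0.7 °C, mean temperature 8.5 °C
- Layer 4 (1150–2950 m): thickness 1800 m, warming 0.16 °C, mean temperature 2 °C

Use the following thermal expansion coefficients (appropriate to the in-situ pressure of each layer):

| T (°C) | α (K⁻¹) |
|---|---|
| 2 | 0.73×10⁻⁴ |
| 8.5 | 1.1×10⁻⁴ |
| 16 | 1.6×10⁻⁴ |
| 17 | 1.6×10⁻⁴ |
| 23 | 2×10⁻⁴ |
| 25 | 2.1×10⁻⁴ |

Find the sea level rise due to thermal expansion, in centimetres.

Δh = 17.0 cm

Layer 1 at 25 °C → α = 2.1×10⁻⁴ K⁻¹
Layer 2 at 17 °C → α = 1.6×10⁻⁴ K⁻¹
Layer 3 at 8.5 °C → α = 1.1×10⁻⁴ K⁻¹
Layer 4 at 2 °C → α = 0.73×10⁻⁴ K⁻¹
0–110 m: 1.3 × 2.1×10⁻⁴ × 110 = 0.03003 m
110–580 m: 1.6×10⁻⁴ × 1 × 470 = 0.07520 m
580–1150 m: 0.7 × 570 × 1.1×10⁻⁴ = 0.04389 m
1150–2950 m: 0.16 × 1800 × 0.73×10⁻⁴ = 0.021024 m
Δh = 0.03003 + 0.07520 + 0.04389 + 0.021024 = 0.170144 m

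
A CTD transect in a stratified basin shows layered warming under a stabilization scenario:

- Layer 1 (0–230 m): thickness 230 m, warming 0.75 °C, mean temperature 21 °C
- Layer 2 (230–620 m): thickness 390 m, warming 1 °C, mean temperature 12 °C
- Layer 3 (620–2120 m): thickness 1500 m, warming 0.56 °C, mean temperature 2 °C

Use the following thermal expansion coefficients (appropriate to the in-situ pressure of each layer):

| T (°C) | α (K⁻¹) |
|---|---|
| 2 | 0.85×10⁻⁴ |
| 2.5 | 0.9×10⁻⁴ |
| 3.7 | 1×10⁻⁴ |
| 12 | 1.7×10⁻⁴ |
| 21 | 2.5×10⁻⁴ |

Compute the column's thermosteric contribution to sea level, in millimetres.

Layer 1 at 21 °C → α = 2.5×10⁻⁴ K⁻¹
Layer 2 at 12 °C → α = 1.7×10⁻⁴ K⁻¹
Layer 3 at 2 °C → α = 0.85×10⁻⁴ K⁻¹
230 × 0.75 × 2.5×10⁻⁴ = 0.043125 m
230–620 m: 390 × 1.7×10⁻⁴ × 1 = 0.06630 m
0.85×10⁻⁴ × 0.56 × 1500 = 0.07140 m
Δh = 0.043125 + 0.06630 + 0.07140 = 0.180825 m ≈ 180 mm

180 mm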